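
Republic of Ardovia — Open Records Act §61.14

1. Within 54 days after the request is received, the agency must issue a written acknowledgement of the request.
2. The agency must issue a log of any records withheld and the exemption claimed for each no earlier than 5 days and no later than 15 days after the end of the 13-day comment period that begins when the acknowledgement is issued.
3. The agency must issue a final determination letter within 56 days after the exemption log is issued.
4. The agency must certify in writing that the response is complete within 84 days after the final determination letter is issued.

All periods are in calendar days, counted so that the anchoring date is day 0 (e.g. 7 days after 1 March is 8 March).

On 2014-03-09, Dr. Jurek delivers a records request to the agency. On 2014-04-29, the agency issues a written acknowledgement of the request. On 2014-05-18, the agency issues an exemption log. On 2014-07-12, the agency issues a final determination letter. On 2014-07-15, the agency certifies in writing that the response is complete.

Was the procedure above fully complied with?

Step 1 — counting 54 days from 2014-03-09 (when the request is received) gives a deadline of 2014-05-02; 2014-04-29 is within that limit.
Step 2 — 5 and 15 days from 2014-05-12 (end of the 13-day comment period, which began when the acknowledgement is issued on 2014-04-29) are 2014-05-17 and 2014-05-27 respectively; 2014-05-18 falls inside that range.
Step 3 — counting 56 days from 2014-05-18 (when the exemption log is issued) gives a deadline of 2014-07-13; completed 2014-07-12, before the deadline.
Step 4 — counting 84 days from 2014-07-12 (when the final determination letter is issued) gives a deadline of 2014-10-04; 2014-07-15 is within that limit.

Yes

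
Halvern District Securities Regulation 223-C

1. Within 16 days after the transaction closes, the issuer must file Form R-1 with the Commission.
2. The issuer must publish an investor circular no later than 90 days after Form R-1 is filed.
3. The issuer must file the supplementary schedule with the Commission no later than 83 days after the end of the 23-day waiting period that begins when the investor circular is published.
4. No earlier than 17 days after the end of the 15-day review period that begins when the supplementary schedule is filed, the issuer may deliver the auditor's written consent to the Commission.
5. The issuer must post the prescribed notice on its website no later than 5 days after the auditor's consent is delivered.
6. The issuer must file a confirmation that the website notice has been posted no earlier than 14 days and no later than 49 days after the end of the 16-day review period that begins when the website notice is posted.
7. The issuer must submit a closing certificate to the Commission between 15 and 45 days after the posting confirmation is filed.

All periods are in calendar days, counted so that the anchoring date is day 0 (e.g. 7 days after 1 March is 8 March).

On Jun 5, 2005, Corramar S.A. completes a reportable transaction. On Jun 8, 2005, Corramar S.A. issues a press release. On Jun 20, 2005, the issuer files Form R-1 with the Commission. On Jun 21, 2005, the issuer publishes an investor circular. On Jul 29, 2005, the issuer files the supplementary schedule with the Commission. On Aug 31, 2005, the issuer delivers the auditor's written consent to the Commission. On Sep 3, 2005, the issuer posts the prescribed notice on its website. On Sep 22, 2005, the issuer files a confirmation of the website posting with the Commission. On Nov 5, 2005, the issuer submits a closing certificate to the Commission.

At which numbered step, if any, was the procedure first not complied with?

(1) due by Jun 5, 2005 + 16 days = Jun 21, 2005; done Jun 20, 2005 — timely.
(2) due by Jun 20, 2005 + 90 days = Sep 18, 2005; completed Jun 21, 2005, before the deadline.
(3) due by Jul 14, 2005 + 83 days = Oct 5, 2005; completed Jul 29, 2005, before the deadline.
(4) permitted from Aug 13, 2005 + 17 days = Aug 30, 2005 onward; Aug 31, 2005 is on or after that date.
(5) due by Aug 31, 2005 + 5 days = Sep 5, 2005; Sep 3, 2005 is within that limit.
(6) the permitted window runs from Sep 19, 2005 + 14 = Oct 3, 2005 to Sep 19, 2005 + 49 = Nov 7, 2005; done Sep 22, 2005 — 11 days before the window opened.
No need to go further; step 6 was not satisfied.

Step 6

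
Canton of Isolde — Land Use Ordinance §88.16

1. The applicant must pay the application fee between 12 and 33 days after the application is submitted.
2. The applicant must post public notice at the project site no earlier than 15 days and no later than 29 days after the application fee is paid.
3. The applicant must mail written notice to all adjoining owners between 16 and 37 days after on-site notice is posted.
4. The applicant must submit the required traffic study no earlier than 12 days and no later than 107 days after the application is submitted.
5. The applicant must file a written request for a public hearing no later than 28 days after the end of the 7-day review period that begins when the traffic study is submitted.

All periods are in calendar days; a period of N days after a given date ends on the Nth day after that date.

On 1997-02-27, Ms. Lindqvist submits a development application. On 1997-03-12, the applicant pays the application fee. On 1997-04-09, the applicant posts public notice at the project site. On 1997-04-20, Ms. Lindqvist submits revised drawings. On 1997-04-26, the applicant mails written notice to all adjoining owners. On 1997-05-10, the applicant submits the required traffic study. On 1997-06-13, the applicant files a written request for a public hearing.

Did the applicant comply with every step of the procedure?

Yes

Step 1 — 12 and 33 days from 1997-02-27 (when the application is submitted) are 1997-03-11 and 1997-04-01 respectively; done 1997-03-12, which is between those dates.
Step 2 — 15 and 29 days from 1997-03-12 (when the application fee is paid) are 1997-03-27 and 1997-04-10 respectively; done 1997-04-09 — within the window.
Step 3 — 16 and 37 days from 1997-04-09 (when on-site notice is posted) are 1997-04-25 and 1997-05-16 respectively; 1997-04-26 falls inside that range.
Step 4 — 12 and 107 days from 1997-02-27 (when the application is submitted) are 1997-03-11 and 1997-06-14 respectively; done 1997-05-10, which is between those dates.
Step 5 — counting 28 days from 1997-05-17 (end of the 7-day review period, which began when the traffic study is submitted on 1997-05-10) gives a deadline of 1997-06-14; done 1997-06-13 — timely.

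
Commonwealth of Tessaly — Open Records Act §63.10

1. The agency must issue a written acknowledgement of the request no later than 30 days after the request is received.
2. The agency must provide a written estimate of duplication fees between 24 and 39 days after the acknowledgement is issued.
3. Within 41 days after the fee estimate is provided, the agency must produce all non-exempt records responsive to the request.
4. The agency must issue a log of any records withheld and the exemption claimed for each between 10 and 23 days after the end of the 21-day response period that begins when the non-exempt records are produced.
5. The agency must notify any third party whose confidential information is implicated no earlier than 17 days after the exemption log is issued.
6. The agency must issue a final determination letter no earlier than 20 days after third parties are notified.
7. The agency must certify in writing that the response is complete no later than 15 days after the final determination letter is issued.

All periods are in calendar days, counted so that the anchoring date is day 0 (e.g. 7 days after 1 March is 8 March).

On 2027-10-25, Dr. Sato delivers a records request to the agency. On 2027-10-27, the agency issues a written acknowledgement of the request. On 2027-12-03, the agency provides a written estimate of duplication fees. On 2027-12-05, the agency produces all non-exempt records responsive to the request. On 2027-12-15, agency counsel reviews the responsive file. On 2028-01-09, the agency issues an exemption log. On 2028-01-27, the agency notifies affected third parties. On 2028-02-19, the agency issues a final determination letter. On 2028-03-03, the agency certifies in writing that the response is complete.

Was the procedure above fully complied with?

(1) due by 2027-10-25 + 30 days = 2027-11-24; done 2027-10-27 — timely.
(2) the permitted window runs from 2027-10-27 + 24 = 2027-11-20 to 2027-10-27 + 39 = 2027-12-05; 2027-12-03 falls inside that range.
(3) due by 2027-12-03 + 41 days = 2028-01-13; 2027-12-05 is within that limit.
(4) the permitted window runs from 2027-12-26 + 10 = 2028-01-05 to 2027-12-26 + 23 = 2028-01-18; done 2028-01-09 — within the window.
(5) permitted from 2028-01-09 + 17 days = 2028-01-26 onward; 2028-01-27 is on or after that date.
(6) permitted from 2028-01-27 + 20 days = 2028-02-16 onward; 2028-02-19 is on or after that date.
(7) due by 2028-02-19 + 15 days = 2028-03-05; completed 2028-03-03, before the deadline.

Yes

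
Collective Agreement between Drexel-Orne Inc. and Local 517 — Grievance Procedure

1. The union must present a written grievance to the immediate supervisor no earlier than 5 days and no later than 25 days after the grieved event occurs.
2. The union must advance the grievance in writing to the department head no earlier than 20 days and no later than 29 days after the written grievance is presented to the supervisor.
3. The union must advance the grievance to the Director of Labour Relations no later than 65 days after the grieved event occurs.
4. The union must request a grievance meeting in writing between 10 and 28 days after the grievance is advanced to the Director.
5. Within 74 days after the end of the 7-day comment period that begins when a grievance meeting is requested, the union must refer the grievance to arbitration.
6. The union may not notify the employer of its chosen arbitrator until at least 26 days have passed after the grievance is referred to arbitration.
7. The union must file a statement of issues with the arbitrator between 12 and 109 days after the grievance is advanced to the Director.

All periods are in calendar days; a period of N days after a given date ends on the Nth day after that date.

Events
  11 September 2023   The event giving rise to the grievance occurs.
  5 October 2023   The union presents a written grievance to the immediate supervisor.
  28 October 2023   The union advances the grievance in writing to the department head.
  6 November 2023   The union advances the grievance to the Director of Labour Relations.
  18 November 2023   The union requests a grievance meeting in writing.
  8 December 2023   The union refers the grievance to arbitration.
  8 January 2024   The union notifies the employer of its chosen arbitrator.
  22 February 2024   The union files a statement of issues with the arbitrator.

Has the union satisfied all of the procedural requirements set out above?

Yes

Step 1 — 5 and 25 days from 11 September 2023 (when the grieved event occurs) are 16 September 2023 and 6 October 2023 respectively; done 5 October 2023, which is between those dates.
Step 2 — 20 and 29 days from 5 October 2023 (when the written grievance is presented to the supervisor) are 25 October 2023 and 3 November 2023 respectively; done 28 October 2023 — within the window.
Step 3 — counting 65 days from 11 September 2023 (when the grieved event occurs) gives a deadline of 15 November 2023; done 6 November 2023 — timely.
Step 4 — 10 and 28 days from 6 November 2023 (when the grievance is advanced to the Director) are 16 November 2023 and 4 December 2023 respectively; done 18 November 2023 — within the window.
Step 5 — counting 74 days from 25 November 2023 (end of the 7-day comment period, which began when a grievance meeting is requested on 18 November 2023) gives a deadline of 7 February 2024; completed 8 December 2023, before the deadline.
Step 6 — must wait 26 days from 8 December 2023 (when the grievance is referred to arbitration), so not before 3 January 2024; done 8 January 2024, after the minimum wait.
Step 7 — 12 and 109 days from 6 November 2023 (when the grievance is advanced to the Director) are 18 November 2023 and 23 February 2024 respectively; done 22 February 2024 — within the window.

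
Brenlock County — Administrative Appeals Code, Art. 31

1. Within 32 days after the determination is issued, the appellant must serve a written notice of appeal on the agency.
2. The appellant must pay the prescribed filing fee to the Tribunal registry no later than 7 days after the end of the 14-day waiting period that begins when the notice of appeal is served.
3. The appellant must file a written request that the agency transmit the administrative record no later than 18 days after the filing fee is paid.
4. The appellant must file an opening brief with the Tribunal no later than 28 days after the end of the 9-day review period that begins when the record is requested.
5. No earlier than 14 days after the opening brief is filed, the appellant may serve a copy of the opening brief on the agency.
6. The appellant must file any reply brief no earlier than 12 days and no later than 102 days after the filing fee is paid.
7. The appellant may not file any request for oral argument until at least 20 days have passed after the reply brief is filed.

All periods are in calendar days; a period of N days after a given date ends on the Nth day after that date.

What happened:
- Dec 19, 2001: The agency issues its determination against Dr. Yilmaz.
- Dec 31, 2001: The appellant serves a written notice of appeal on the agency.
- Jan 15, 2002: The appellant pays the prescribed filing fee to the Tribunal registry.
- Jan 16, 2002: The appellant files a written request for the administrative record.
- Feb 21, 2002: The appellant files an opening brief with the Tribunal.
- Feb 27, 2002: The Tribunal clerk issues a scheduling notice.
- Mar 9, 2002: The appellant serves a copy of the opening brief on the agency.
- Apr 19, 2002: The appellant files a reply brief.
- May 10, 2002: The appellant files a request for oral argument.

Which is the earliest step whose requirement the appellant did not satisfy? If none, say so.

Step 1 — counting 32 days from Dec 19, 2001 (when the determination is issued) gives a deadline of Jan 20, 2002; done Dec 31, 2001 — timely.
Step 2 — counting 7 days from Jan 14, 2002 (end of the 14-day waiting period, which began when the notice of appeal is served on Dec 31, 2001) gives a deadline of Jan 21, 2002; Jan 15, 2002 is within that limit.
Step 3 — counting 18 days from Jan 15, 2002 (when the filing fee is paid) gives a deadline of Feb 2, 2002; Jan 16, 2002 is within that limit.
Step 4 — counting 28 days from Jan 25, 2002 (end of the 9-day review period, which began when the record is requested on Jan 16, 2002) gives a deadline of Feb 22, 2002; done Feb 21, 2002 — timely.
Step 5 — must wait 14 days from Feb 21, 2002 (when the opening brief is filed), so not before Mar 7, 2002; done Mar 9, 2002, after the minimum wait.
Step 6 — 12 and 102 days from Jan 15, 2002 (when the filing fee is paid) are Jan 27, 2002 and Apr 27, 2002 respectively; done Apr 19, 2002 — within the window.
Step 7 — must wait 20 days from Apr 19, 2002 (when the reply brief is filed), so not before May 9, 2002; done May 10, 2002 — permitted.

None — every step was satisfied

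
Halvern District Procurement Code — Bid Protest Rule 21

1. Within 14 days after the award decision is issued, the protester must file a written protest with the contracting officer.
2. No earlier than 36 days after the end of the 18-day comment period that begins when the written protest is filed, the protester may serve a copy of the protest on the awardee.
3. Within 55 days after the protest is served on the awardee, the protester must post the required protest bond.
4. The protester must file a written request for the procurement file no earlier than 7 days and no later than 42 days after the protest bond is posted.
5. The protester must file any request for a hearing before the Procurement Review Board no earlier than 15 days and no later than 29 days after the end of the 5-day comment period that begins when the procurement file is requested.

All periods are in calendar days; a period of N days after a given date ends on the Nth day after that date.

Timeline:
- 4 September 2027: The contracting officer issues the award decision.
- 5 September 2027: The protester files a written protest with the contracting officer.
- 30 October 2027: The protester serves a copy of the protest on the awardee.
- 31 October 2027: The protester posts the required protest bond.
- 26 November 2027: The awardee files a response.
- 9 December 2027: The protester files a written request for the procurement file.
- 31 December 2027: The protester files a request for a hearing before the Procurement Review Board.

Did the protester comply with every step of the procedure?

Yes

(1) due by 4 September 2027 + 14 days = 18 September 2027; done 5 September 2027 — timely.
(2) permitted from 23 September 2027 + 36 days = 29 October 2027 onward; 30 October 2027 is on or after that date.
(3) due by 30 October 2027 + 55 days = 24 December 2027; done 31 October 2027 — timely.
(4) the permitted window runs from 31 October 2027 + 7 = 7 November 2027 to 31 October 2027 + 42 = 12 December 2027; done 9 December 2027, which is between those dates.
(5) the permitted window runs from 14 December 2027 + 15 = 29 December 2027 to 14 December 2027 + 29 = 12 January 2028; done 31 December 2027 — within the window.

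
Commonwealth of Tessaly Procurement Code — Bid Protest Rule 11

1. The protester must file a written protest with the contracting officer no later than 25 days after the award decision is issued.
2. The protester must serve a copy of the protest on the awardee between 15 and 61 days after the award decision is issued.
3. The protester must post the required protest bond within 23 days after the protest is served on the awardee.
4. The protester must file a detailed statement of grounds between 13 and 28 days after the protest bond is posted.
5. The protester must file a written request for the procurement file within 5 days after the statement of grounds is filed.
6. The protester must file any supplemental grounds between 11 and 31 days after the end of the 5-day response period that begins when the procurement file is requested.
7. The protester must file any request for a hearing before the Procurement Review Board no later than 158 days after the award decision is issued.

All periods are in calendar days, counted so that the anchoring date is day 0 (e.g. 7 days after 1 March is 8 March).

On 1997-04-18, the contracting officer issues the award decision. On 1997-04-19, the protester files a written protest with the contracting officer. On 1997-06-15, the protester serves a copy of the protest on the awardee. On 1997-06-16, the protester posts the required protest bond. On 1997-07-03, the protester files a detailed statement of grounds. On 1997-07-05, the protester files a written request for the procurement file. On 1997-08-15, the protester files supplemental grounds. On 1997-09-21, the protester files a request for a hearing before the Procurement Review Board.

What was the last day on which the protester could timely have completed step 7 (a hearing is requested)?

Step 7 runs from 1997-04-18, when the award decision is issued. 158 days after 1997-04-18 is 1997-09-23.

1997-09-23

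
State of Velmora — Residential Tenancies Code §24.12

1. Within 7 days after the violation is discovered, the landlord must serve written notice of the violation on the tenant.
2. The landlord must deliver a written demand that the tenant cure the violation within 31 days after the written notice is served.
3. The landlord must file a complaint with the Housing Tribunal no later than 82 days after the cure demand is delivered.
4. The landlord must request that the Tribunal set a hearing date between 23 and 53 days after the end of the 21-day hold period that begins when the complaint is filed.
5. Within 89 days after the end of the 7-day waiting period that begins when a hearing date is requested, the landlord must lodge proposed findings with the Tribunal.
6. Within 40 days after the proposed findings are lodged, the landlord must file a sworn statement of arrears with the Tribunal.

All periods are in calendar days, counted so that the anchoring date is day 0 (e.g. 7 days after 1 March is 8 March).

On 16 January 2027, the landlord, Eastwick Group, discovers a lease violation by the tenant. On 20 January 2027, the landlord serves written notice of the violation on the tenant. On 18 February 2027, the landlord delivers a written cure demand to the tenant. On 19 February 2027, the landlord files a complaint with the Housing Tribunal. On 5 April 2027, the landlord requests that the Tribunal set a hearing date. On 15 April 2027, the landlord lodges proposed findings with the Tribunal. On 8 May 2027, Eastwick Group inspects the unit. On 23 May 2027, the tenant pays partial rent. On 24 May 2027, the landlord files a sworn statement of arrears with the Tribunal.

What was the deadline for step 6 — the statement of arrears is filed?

25 May 2027

Step 6 runs from 15 April 2027, when the proposed findings are lodged. 40 days after 15 April 2027 is 25 May 2027.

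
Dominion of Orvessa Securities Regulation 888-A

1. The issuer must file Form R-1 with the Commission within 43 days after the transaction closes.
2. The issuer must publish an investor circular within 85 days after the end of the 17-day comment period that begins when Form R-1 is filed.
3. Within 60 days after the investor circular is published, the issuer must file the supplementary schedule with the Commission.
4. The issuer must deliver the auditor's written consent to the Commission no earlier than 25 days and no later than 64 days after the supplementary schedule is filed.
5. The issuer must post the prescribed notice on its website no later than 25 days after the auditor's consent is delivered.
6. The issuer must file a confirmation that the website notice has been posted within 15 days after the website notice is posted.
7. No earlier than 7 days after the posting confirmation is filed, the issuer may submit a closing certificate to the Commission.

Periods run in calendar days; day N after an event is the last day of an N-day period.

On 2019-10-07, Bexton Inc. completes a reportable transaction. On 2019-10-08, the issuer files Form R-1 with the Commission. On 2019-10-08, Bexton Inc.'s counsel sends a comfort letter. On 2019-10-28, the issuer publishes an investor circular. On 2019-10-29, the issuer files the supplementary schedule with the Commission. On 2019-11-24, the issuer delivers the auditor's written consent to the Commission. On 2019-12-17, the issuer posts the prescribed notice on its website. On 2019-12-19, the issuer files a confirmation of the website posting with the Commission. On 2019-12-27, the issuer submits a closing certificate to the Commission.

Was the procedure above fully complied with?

Step 1: 43 days after 2019-10-07 (when the transaction closes) is 2019-11-19; done 2019-10-08 — timely.
Step 2: 85 days after 2019-10-25 (end of the 17-day comment period, which began when Form R-1 is filed on 2019-10-08) is 2020-01-18; 2019-10-28 is within that limit.
Step 3: 60 days after 2019-10-28 (when the investor circular is published) is 2019-12-27; done 2019-10-29 — timely.
Step 4: the window is 25–64 days after 2019-10-29 (when the supplementary schedule is filed), so 2019-11-23 through 2020-01-01; done 2019-11-24, which is between those dates.
Step 5: 25 days after 2019-11-24 (when the auditor's consent is delivered) is 2019-12-19; completed 2019-12-17, before the deadline.
Step 6: 15 days after 2019-12-17 (when the website notice is posted) is 2020-01-01; done 2019-12-19 — timely.
Step 7: the earliest permitted date is 7 days after 2019-12-19 (when the posting confirmation is filed), i.e. 2019-12-26; done 2019-12-27 — permitted.

Yes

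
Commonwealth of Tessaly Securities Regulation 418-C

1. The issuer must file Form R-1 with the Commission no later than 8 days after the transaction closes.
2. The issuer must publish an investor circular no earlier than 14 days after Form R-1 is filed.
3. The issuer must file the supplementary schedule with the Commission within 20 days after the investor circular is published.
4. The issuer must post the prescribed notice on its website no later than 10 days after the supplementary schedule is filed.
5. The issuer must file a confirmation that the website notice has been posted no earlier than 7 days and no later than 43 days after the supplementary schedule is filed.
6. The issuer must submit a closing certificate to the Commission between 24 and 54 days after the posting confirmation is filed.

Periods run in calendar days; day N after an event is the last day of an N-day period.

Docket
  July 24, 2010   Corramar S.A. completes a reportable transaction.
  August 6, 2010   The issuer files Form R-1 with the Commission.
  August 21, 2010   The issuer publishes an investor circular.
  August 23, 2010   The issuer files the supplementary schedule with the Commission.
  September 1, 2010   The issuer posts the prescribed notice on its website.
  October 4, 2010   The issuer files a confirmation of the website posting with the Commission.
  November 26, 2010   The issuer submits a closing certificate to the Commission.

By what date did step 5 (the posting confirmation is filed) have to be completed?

October 5, 2010

Step 5 runs from August 23, 2010, when the supplementary schedule is filed. The window is 7–43 days after August 23, 2010; it closes on October 5, 2010.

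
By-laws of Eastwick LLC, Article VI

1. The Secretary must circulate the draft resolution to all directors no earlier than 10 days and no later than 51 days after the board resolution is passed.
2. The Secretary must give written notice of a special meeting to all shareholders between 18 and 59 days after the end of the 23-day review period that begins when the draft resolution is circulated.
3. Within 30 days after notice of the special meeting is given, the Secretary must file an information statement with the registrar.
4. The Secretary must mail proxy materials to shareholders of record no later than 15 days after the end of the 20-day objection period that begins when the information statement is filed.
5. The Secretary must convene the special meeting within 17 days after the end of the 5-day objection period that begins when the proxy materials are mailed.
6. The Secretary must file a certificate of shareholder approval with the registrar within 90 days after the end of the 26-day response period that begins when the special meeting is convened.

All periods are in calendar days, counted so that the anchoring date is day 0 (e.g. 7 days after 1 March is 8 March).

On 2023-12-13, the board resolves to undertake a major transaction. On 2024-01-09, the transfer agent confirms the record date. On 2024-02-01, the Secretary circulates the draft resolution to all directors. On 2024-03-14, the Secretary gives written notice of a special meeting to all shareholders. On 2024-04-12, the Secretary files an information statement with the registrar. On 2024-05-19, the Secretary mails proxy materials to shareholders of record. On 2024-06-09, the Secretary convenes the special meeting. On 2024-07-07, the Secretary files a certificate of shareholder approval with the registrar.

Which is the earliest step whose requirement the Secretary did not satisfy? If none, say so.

(1) the permitted window runs from 2023-12-13 + 10 = 2023-12-23 to 2023-12-13 + 51 = 2024-02-02; done 2024-02-01 — within the window.
(2) the permitted window runs from 2024-02-24 + 18 = 2024-03-13 to 2024-02-24 + 59 = 2024-04-23; done 2024-03-14, which is between those dates.
(3) due by 2024-03-14 + 30 days = 2024-04-13; done 2024-04-12 — timely.
(4) due by 2024-05-02 + 15 days = 2024-05-17; done 2024-05-19 — 2 days late.

Step 4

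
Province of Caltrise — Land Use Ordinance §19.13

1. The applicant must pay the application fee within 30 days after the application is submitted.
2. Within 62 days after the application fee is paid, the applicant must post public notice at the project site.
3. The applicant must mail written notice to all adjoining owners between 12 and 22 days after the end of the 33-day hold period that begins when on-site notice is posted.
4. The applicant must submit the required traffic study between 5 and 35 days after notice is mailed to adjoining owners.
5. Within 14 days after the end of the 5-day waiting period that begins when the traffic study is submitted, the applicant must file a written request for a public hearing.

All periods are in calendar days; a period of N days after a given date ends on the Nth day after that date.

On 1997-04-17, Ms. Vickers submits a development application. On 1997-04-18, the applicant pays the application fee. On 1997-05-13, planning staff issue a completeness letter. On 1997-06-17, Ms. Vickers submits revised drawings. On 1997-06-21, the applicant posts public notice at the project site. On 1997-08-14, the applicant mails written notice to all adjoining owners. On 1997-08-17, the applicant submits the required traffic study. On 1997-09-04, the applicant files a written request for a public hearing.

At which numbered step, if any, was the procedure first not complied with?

Step 2

Step 1: 30 days after 1997-04-17 (when the application is submitted) is 1997-05-17; done 1997-04-18 — timely.
Step 2: 62 days after 1997-04-18 (when the application fee is paid) is 1997-06-19; 1997-06-21 misses that deadline by 2 days.
The procedure was therefore not followed at step 2.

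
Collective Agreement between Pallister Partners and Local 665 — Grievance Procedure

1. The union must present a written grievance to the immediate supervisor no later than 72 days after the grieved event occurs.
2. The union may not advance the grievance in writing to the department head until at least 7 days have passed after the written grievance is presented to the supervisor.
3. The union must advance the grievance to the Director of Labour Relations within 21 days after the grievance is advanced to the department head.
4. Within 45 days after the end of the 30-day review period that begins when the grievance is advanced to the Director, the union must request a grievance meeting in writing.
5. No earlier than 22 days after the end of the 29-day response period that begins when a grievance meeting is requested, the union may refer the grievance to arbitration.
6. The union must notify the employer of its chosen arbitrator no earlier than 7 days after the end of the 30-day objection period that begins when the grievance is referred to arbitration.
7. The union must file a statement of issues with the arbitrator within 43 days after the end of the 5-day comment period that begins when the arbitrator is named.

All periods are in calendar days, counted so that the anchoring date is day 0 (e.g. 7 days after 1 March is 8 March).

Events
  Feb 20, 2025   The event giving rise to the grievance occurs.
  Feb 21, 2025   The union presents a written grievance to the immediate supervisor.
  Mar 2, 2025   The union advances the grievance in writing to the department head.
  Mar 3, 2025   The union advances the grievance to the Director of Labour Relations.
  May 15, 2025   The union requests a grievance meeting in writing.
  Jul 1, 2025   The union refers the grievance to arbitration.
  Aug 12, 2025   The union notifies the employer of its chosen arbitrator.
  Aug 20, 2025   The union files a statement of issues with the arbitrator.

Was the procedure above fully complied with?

No

Step 1: 72 days after Feb 20, 2025 (when the grieved event occurs) is May 3, 2025; done Feb 21, 2025 — timely.
Step 2: the earliest permitted date is 7 days after Feb 21, 2025 (when the written grievance is presented to the supervisor), i.e. Feb 28, 2025; done Mar 2, 2025 — permitted.
Step 3: 21 days after Mar 2, 2025 (when the grievance is advanced to the department head) is Mar 23, 2025; completed Mar 3, 2025, before the deadline.
Step 4: 45 days after Apr 2, 2025 (end of the 30-day review period, which began when the grievance is advanced to the Director on Mar 3, 2025) is May 17, 2025; May 15, 2025 is within that limit.
Step 5: the earliest permitted date is 22 days after Jun 13, 2025 (end of the 29-day response period, which began when a grievance meeting is requested on May 15, 2025), i.e. Jul 5, 2025; done Jul 1, 2025 — 4 days too early.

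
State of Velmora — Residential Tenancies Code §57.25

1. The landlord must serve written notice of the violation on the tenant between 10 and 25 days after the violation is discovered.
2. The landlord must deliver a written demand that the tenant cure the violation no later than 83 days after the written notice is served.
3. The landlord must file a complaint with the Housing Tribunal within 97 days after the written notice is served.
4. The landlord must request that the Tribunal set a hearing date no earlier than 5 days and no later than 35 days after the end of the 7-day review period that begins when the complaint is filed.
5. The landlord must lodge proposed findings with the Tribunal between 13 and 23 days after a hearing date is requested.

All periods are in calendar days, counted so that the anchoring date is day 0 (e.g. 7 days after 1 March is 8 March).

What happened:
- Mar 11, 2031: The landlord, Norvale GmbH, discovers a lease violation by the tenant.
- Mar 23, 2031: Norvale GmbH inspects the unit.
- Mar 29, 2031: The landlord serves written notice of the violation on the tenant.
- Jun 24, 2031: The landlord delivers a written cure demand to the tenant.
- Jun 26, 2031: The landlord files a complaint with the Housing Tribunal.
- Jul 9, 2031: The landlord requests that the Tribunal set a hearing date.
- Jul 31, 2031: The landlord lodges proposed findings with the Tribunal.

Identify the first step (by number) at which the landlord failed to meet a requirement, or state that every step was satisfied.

Step 1 — 10 and 25 days from Mar 11, 2031 (when the violation is discovered) are Mar 21, 2031 and Apr 5, 2031 respectively; done Mar 29, 2031, which is between those dates.
Step 2 — counting 83 days from Mar 29, 2031 (when the written notice is served) gives a deadline of Jun 20, 2031; done Jun 24, 2031 — 4 days late.

Step 2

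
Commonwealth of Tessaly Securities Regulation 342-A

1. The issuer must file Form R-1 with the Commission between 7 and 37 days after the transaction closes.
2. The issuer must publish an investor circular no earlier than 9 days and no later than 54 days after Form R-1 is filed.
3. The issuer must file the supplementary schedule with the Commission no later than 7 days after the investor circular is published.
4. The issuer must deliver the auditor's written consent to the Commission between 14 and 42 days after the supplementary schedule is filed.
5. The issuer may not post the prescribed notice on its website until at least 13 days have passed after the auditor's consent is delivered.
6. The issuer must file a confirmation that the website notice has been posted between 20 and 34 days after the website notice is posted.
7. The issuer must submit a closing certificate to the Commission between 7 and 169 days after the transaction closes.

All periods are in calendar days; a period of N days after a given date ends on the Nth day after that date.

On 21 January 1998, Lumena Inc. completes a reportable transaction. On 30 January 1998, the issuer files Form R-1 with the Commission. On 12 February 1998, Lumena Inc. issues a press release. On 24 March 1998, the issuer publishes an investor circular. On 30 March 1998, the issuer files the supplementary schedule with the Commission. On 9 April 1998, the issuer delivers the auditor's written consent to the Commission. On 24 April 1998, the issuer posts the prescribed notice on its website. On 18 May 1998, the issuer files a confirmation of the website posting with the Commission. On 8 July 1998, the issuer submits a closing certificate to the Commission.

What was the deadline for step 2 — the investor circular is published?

Step 2 runs from 30 January 1998, when Form R-1 is filed. The window is 9–54 days after 30 January 1998; it closes on 25 March 1998.

25 March 1998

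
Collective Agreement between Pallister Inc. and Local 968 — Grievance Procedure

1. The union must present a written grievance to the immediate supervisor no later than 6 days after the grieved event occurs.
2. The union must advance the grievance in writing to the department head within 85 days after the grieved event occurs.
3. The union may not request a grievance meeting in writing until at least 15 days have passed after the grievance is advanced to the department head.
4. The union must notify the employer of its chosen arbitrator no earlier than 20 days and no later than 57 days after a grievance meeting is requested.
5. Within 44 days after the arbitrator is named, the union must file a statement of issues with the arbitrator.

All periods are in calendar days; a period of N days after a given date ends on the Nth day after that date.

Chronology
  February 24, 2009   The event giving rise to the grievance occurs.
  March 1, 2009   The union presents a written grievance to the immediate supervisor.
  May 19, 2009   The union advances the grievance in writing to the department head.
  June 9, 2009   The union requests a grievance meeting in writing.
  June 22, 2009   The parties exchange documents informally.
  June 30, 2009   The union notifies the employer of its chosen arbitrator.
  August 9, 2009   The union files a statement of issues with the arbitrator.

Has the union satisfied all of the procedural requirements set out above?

Step 1 — counting 6 days from February 24, 2009 (when the grieved event occurs) gives a deadline of March 2, 2009; March 1, 2009 is within that limit.
Step 2 — counting 85 days from February 24, 2009 (when the grieved event occurs) gives a deadline of May 20, 2009; May 19, 2009 is within that limit.
Step 3 — must wait 15 days from May 19, 2009 (when the grievance is advanced to the department head), so not before June 3, 2009; June 9, 2009 is on or after that date.
Step 4 — 20 and 57 days from June 9, 2009 (when a grievance meeting is requested) are June 29, 2009 and August 5, 2009 respectively; June 30, 2009 falls inside that range.
Step 5 — counting 44 days from June 30, 2009 (when the arbitrator is named) gives a deadline of August 13, 2009; done August 9, 2009 — timely.

Yes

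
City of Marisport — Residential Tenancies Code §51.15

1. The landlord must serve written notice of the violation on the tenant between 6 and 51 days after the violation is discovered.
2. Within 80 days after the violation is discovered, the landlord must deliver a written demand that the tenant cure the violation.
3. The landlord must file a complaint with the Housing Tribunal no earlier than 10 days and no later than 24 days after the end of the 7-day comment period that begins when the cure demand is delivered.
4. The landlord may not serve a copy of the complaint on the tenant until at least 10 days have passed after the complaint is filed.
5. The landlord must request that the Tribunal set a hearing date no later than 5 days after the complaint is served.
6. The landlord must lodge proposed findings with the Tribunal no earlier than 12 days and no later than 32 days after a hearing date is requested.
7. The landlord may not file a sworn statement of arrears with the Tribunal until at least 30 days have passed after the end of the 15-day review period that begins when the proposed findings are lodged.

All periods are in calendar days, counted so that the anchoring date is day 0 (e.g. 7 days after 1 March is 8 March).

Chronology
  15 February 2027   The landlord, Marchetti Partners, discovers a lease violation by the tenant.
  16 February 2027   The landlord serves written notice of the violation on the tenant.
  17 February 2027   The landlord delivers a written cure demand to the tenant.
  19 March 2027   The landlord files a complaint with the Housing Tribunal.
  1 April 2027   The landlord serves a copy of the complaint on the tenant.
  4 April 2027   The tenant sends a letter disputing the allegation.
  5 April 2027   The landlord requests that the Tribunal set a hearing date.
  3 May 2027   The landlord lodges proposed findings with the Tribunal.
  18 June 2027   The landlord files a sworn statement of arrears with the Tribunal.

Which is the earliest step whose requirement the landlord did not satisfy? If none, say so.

Step 1

Step 1 — 6 and 51 days from 15 February 2027 (when the violation is discovered) are 21 February 2027 and 7 April 2027 respectively; done 16 February 2027 — 5 days before the window opened.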